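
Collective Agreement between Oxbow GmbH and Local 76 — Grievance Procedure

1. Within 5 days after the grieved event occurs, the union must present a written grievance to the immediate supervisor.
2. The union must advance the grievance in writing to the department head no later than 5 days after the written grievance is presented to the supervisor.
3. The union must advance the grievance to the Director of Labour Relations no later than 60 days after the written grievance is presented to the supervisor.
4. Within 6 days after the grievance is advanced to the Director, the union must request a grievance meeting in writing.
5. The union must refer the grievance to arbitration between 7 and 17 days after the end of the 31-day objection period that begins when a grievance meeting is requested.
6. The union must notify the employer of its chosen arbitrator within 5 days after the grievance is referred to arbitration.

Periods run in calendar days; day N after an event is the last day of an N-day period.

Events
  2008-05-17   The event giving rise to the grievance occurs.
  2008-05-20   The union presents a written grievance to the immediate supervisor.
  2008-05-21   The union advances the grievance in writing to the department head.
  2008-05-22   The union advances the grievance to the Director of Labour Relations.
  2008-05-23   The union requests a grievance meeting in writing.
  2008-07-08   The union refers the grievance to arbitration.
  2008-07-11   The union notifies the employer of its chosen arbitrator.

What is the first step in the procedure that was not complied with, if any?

Step 1: 5 days after 2008-05-17 (when the grieved event occurs) is 2008-05-22; 2008-05-20 is within that limit.
Step 2: 5 days after 2008-05-20 (when the written grievance is presented to the supervisor) is 2008-05-25; completed 2008-05-21, before the deadline.
Step 3: 60 days after 2008-05-20 (when the written grievance is presented to the supervisor) is 2008-07-19; 2008-05-22 is within that limit.
Step 4: 6 days after 2008-05-22 (when the grievance is advanced to the Director) is 2008-05-28; completed 2008-05-23, before the deadline.
Step 5: the window is 7–17 days after 2008-06-23 (end of the 31-day objection period, which began when a grievance meeting is requested on 2008-05-23), so 2008-06-30 through 2008-07-10; done 2008-07-08 — within the window.
Step 6: 5 days after 2008-07-08 (when the grievance is referred to arbitration) is 2008-07-13; done 2008-07-11 — timely.

None — every step was satisfied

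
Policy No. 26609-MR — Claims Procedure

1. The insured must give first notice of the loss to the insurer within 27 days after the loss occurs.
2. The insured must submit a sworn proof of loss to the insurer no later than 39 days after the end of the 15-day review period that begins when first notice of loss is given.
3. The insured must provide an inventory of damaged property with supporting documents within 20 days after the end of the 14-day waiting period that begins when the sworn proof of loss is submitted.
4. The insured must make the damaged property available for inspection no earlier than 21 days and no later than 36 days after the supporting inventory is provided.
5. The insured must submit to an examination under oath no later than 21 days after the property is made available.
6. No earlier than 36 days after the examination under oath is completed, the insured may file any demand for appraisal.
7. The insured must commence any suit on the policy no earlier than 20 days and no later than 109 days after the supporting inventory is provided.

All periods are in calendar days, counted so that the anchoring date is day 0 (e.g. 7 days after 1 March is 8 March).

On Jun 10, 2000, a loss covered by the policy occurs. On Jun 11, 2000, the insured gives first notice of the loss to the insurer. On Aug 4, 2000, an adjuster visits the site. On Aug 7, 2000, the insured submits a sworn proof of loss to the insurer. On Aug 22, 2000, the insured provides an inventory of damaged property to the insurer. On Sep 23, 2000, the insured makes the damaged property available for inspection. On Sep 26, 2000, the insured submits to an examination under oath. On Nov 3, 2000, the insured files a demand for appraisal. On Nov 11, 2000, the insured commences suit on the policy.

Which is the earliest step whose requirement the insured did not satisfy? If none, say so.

Step 2

Step 1: 27 days after Jun 10, 2000 (when the loss occurs) is Jul 7, 2000; completed Jun 11, 2000, before the deadline.
Step 2: 39 days after Jun 26, 2000 (end of the 15-day review period, which began when first notice of loss is given on Jun 11, 2000) is Aug 4, 2000; Aug 7, 2000 misses that deadline by 3 days.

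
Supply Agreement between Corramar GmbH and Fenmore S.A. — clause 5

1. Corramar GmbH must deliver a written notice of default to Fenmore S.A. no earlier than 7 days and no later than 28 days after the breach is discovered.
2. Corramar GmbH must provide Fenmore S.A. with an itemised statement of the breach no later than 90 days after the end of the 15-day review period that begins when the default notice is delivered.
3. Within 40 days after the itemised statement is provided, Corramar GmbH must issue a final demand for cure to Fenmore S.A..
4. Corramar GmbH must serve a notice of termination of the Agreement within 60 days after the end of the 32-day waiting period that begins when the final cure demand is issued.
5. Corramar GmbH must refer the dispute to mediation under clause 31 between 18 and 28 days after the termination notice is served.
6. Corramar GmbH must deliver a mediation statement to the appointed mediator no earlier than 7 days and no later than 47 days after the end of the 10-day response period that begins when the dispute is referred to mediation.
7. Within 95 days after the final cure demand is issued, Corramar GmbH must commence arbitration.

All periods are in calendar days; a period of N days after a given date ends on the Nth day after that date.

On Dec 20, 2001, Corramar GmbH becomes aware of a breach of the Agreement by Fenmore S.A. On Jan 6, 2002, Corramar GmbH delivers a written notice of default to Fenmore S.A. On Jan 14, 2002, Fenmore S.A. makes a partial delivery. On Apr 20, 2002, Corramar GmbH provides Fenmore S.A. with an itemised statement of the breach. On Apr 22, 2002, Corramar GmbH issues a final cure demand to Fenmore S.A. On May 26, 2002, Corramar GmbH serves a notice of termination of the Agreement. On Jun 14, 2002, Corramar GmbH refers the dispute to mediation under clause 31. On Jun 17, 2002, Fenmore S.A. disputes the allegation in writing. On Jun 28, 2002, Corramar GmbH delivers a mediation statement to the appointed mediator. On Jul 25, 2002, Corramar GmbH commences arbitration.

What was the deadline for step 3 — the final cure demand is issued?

May 30, 2002

Step 3 runs from Apr 20, 2002, when the itemised statement is provided. 40 days after Apr 20, 2002 is May 30, 2002.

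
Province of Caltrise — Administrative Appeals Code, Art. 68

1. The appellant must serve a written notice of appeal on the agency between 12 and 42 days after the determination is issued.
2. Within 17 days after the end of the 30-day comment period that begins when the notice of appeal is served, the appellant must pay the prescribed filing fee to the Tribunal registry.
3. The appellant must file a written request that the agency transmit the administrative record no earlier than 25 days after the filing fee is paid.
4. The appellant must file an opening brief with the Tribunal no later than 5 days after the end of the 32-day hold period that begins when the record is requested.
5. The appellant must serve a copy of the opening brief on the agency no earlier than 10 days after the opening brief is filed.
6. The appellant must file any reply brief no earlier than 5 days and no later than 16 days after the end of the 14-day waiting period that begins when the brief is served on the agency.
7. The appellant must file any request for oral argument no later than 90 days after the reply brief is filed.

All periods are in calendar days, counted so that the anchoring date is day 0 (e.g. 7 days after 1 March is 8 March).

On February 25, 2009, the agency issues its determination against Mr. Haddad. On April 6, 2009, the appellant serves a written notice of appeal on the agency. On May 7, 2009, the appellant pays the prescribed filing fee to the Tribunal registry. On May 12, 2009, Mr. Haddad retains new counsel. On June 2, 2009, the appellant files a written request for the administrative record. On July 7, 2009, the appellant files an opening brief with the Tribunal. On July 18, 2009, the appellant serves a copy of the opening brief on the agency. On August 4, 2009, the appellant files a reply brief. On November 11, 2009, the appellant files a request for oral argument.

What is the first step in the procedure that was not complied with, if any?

Step 6

(1) the permitted window runs from February 25, 2009 + 12 = March 9, 2009 to February 25, 2009 + 42 = April 8, 2009; April 6, 2009 falls inside that range.
(2) due by May 6, 2009 + 17 days = May 23, 2009; completed May 7, 2009, before the deadline.
(3) permitted from May 7, 2009 + 25 days = June 1, 2009 onward; done June 2, 2009 — permitted.
(4) due by July 4, 2009 + 5 days = July 9, 2009; done July 7, 2009 — timely.
(5) permitted from July 7, 2009 + 10 days = July 17, 2009 onward; done July 18, 2009 — permitted.
(6) the permitted window runs from August 1, 2009 + 5 = August 6, 2009 to August 1, 2009 + 16 = August 17, 2009; August 4, 2009 is 2 days too early.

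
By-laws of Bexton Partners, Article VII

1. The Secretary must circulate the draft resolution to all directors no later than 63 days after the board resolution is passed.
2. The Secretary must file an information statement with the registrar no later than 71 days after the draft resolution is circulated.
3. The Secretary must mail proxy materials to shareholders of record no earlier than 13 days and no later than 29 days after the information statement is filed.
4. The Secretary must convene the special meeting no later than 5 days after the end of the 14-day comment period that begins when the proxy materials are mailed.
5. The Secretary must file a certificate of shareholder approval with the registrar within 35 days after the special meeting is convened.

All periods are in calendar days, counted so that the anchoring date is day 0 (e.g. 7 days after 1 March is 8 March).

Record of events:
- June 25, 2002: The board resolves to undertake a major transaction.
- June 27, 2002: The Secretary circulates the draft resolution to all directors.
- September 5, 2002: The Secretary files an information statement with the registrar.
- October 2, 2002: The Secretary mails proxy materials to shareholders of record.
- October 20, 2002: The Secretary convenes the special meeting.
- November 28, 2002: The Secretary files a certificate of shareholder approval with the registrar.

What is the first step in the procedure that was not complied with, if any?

Step 1: 63 days after June 25, 2002 (when the board resolution is passed) is August 27, 2002; done June 27, 2002 — timely.
Step 2: 71 days after June 27, 2002 (when the draft resolution is circulated) is September 6, 2002; September 5, 2002 is within that limit.
Step 3: the window is 13–29 days after September 5, 2002 (when the information statement is filed), so September 18, 2002 through October 4, 2002; October 2, 2002 falls inside that range.
Step 4: 5 days after October 16, 2002 (end of the 14-day comment period, which began when the proxy materials are mailed on October 2, 2002) is October 21, 2002; completed October 20, 2002, before the deadline.
Step 5: 35 days after October 20, 2002 (when the special meeting is convened) is November 24, 2002; not done until November 28, 2002, 4 days after the deadline.
The procedure was therefore not followed at step 5.

Step 5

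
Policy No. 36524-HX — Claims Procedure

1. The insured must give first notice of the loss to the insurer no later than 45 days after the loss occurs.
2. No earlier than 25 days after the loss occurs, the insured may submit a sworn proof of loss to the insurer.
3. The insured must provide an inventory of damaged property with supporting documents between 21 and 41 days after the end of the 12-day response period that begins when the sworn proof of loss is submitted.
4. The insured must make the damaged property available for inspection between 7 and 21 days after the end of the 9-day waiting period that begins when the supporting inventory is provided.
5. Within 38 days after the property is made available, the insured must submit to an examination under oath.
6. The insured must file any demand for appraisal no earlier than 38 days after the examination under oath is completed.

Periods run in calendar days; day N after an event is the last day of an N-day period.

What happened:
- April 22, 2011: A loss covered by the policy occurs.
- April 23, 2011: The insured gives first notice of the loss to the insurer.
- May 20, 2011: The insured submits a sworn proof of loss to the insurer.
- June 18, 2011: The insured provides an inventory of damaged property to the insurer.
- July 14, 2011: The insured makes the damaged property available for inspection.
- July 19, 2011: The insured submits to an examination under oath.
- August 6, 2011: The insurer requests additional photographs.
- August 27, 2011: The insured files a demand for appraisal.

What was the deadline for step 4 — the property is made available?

The supporting inventory is provided on June 18, 2011; the 9-day waiting period therefore ends June 27, 2011, and step 4 runs from that date. The window is 7–21 days after June 27, 2011; it closes on July 18, 2011.

July 18, 2011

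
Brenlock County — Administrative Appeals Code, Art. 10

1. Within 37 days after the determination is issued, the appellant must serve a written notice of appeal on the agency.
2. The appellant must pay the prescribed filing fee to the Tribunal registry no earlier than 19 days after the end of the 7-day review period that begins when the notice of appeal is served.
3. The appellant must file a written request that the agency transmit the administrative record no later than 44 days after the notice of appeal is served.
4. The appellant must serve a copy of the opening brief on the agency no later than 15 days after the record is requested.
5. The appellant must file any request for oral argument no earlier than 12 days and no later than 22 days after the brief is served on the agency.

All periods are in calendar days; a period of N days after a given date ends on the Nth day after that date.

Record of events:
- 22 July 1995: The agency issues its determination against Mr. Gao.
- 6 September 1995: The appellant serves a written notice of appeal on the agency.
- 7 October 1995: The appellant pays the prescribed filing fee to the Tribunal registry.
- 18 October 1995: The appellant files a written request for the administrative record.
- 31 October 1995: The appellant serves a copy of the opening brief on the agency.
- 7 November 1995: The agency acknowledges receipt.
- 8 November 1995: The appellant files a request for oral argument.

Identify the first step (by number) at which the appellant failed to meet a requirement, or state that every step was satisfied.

Step 1

Step 1 — counting 37 days from 22 July 1995 (when the determination is issued) gives a deadline of 28 August 1995; 6 September 1995 misses that deadline by 9 days.
Later steps need not be reached.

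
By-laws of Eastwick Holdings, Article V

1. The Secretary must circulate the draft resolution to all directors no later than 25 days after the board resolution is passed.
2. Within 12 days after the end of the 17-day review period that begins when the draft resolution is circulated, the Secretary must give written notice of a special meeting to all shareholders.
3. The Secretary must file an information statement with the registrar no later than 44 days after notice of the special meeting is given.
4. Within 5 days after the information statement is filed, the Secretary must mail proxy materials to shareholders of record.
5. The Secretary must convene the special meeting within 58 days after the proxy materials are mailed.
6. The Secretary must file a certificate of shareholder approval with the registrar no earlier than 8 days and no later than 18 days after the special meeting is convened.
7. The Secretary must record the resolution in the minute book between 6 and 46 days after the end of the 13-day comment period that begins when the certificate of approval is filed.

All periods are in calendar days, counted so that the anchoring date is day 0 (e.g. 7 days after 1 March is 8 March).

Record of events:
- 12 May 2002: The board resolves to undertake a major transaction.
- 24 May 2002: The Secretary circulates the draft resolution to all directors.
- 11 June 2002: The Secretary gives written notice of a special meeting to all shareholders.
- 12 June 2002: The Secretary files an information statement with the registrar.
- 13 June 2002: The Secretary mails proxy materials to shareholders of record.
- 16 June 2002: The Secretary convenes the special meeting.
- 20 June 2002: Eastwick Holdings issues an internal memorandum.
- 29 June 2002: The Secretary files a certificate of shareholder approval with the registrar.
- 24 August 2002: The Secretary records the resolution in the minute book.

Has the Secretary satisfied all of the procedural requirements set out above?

Yes

Step 1 — counting 25 days from 12 May 2002 (when the board resolution is passed) gives a deadline of 6 June 2002; done 24 May 2002 — timely.
Step 2 — counting 12 days from 10 June 2002 (end of the 17-day review period, which began when the draft resolution is circulated on 24 May 2002) gives a deadline of 22 June 2002; 11 June 2002 is within that limit.
Step 3 — counting 44 days from 11 June 2002 (when notice of the special meeting is given) gives a deadline of 25 July 2002; completed 12 June 2002, before the deadline.
Step 4 — counting 5 days from 12 June 2002 (when the information statement is filed) gives a deadline of 17 June 2002; 13 June 2002 is within that limit.
Step 5 — counting 58 days from 13 June 2002 (when the proxy materials are mailed) gives a deadline of 10 August 2002; 16 June 2002 is within that limit.
Step 6 — 8 and 18 days from 16 June 2002 (when the special meeting is convened) are 24 June 2002 and 4 July 2002 respectively; done 29 June 2002 — within the window.
Step 7 — 6 and 46 days from 12 July 2002 (end of the 13-day comment period, which began when the certificate of approval is filed on 29 June 2002) are 18 July 2002 and 27 August 2002 respectively; done 24 August 2002 — within the window.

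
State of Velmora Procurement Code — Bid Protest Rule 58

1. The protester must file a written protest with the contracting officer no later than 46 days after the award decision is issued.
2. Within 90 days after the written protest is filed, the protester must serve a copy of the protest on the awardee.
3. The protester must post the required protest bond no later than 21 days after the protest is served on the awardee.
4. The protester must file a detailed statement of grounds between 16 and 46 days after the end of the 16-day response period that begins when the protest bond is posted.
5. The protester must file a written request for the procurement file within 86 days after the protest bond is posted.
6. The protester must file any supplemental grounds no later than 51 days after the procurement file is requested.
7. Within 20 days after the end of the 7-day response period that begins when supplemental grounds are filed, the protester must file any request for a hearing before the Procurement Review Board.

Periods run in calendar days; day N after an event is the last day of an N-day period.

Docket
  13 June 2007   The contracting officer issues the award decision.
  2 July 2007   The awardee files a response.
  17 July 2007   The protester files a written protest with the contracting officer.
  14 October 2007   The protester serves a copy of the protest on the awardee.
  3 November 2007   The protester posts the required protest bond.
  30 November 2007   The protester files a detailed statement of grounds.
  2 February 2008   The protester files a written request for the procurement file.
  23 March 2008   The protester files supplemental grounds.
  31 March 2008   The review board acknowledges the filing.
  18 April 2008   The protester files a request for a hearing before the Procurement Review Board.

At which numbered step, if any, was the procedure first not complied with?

Step 1: 46 days after 13 June 2007 (when the award decision is issued) is 29 July 2007; done 17 July 2007 — timely.
Step 2: 90 days after 17 July 2007 (when the written protest is filed) is 15 October 2007; 14 October 2007 is within that limit.
Step 3: 21 days after 14 October 2007 (when the protest is served on the awardee) is 4 November 2007; completed 3 November 2007, before the deadline.
Step 4: the window is 16–46 days after 19 November 2007 (end of the 16-day response period, which began when the protest bond is posted on 3 November 2007), so 5 December 2007 through 4 January 2008; 30 November 2007 is 5 days too early.
No need to go further; step 4 was not satisfied.

Step 4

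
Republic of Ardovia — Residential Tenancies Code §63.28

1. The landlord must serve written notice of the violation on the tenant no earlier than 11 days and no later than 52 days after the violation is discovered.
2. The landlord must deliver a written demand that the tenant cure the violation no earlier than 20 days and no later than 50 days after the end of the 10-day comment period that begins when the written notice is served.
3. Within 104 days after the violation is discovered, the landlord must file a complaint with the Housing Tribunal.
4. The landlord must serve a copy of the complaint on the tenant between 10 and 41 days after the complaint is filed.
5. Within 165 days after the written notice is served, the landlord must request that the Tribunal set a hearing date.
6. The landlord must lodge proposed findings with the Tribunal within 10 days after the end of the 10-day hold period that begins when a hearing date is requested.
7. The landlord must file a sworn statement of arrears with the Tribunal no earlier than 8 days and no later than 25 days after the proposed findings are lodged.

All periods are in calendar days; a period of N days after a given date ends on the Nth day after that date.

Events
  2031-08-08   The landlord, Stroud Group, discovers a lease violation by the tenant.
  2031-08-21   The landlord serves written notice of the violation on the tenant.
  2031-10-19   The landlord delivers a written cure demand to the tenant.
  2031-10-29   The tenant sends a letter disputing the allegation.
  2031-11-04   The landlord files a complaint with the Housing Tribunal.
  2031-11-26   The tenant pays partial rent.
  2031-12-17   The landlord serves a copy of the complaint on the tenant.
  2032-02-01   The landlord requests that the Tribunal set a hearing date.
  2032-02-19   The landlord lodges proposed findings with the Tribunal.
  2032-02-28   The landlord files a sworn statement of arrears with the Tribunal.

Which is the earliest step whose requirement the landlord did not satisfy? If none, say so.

Step 4

(1) the permitted window runs from 2031-08-08 + 11 = 2031-08-19 to 2031-08-08 + 52 = 2031-09-29; 2031-08-21 falls inside that range.
(2) the permitted window runs from 2031-08-31 + 20 = 2031-09-20 to 2031-08-31 + 50 = 2031-10-20; done 2031-10-19, which is between those dates.
(3) due by 2031-08-08 + 104 days = 2031-11-20; 2031-11-04 is within that limit.
(4) the permitted window runs from 2031-11-04 + 10 = 2031-11-14 to 2031-11-04 + 41 = 2031-12-15; 2031-12-17 is 2 days past the end of the window.
The procedure was therefore not followed at step 4.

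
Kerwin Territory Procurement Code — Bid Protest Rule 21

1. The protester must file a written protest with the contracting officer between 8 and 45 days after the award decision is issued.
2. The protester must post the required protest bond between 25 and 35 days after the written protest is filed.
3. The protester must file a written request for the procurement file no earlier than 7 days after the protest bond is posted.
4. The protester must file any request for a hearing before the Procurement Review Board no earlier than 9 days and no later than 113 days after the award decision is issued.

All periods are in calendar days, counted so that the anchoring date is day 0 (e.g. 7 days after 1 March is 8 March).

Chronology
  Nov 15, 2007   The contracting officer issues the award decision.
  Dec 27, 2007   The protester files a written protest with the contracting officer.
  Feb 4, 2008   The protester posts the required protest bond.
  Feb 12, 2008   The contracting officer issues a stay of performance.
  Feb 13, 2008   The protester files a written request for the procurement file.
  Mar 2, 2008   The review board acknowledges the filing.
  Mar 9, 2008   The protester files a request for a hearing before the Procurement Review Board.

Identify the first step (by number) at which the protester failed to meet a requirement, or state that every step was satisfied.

Step 2

(1) the permitted window runs from Nov 15, 2007 + 8 = Nov 23, 2007 to Nov 15, 2007 + 45 = Dec 30, 2007; done Dec 27, 2007 — within the window.
(2) the permitted window runs from Dec 27, 2007 + 25 = Jan 21, 2008 to Dec 27, 2007 + 35 = Jan 31, 2008; Feb 4, 2008 is 4 days past the end of the window.
The analysis stops there.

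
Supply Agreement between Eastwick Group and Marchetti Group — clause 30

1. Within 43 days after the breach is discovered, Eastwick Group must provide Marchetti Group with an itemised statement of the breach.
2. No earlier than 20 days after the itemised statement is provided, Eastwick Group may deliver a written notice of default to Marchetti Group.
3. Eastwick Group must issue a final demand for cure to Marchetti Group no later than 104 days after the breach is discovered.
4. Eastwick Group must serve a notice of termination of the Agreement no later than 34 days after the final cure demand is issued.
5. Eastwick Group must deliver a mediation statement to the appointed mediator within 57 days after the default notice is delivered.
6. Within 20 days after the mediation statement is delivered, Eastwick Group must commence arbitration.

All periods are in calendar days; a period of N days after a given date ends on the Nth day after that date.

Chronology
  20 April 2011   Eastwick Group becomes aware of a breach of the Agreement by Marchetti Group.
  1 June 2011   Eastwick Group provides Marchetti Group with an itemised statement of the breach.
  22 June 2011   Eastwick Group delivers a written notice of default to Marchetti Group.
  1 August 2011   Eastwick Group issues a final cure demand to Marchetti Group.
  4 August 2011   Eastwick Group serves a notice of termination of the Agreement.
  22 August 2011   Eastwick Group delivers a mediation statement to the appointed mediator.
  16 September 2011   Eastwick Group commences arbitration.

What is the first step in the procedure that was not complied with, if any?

Step 1 — counting 43 days from 20 April 2011 (when the breach is discovered) gives a deadline of 2 June 2011; 1 June 2011 is within that limit.
Step 2 — must wait 20 days from 1 June 2011 (when the itemised statement is provided), so not before 21 June 2011; done 22 June 2011, after the minimum wait.
Step 3 — counting 104 days from 20 April 2011 (when the breach is discovered) gives a deadline of 2 August 2011; 1 August 2011 is within that limit.
Step 4 — counting 34 days from 1 August 2011 (when the final cure demand is issued) gives a deadline of 4 September 2011; 4 August 2011 is within that limit.
Step 5 — counting 57 days from 22 June 2011 (when the default notice is delivered) gives a deadline of 18 August 2011; done 22 August 2011 — 4 days late.

Step 5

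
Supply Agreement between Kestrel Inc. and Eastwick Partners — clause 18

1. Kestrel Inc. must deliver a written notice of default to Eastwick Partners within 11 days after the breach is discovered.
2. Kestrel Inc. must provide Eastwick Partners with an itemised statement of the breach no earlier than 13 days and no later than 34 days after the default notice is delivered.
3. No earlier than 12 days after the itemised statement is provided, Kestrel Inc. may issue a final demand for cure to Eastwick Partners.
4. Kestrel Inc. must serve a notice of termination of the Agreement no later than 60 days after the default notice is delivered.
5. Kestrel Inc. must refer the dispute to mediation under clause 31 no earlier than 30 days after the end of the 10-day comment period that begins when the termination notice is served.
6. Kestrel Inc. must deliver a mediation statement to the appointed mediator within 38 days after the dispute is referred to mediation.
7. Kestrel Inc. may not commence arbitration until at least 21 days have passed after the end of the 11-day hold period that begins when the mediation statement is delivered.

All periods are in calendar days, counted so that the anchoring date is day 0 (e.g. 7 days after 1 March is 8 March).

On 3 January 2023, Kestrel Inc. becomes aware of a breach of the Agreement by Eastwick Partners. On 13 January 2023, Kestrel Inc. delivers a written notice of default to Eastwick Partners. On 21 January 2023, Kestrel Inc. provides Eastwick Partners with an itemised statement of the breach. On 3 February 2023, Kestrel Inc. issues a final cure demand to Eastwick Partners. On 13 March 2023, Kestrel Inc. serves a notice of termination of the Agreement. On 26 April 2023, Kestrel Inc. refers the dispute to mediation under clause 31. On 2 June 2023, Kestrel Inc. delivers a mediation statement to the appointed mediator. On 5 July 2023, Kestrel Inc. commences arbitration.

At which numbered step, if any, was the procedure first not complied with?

(1) due by 3 January 2023 + 11 days = 14 January 2023; 13 January 2023 is within that limit.
(2) the permitted window runs from 13 January 2023 + 13 = 26 January 2023 to 13 January 2023 + 34 = 16 February 2023; done 21 January 2023 — 5 days before the window opened.
The procedure was therefore not followed at step 2.

Step 2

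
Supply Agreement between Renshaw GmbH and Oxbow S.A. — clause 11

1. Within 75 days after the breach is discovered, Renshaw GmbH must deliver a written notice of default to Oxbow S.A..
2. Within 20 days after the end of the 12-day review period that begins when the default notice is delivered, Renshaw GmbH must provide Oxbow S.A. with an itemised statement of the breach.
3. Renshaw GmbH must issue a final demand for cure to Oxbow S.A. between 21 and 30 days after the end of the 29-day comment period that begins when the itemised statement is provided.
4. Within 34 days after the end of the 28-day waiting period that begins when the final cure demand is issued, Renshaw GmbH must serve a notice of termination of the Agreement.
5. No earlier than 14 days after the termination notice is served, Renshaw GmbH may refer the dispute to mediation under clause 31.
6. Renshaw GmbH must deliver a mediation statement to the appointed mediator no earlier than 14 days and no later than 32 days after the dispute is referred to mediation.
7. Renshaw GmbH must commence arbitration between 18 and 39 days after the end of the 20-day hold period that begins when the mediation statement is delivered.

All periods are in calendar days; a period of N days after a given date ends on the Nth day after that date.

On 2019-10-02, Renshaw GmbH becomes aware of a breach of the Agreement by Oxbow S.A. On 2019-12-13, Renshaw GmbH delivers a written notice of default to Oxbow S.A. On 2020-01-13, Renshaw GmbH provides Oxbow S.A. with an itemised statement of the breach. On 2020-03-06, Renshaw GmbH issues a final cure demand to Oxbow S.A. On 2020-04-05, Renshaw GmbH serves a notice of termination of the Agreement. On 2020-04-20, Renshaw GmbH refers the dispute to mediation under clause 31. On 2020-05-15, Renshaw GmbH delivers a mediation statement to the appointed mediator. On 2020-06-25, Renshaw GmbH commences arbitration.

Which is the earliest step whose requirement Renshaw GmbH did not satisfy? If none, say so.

Step 1 — counting 75 days from 2019-10-02 (when the breach is discovered) gives a deadline of 2019-12-16; 2019-12-13 is within that limit.
Step 2 — counting 20 days from 2019-12-25 (end of the 12-day review period, which began when the default notice is delivered on 2019-12-13) gives a deadline of 2020-01-14; 2020-01-13 is within that limit.
Step 3 — 21 and 30 days from 2020-02-11 (end of the 29-day comment period, which began when the itemised statement is provided on 2020-01-13) are 2020-03-03 and 2020-03-12 respectively; done 2020-03-06, which is between those dates.
Step 4 — counting 34 days from 2020-04-03 (end of the 28-day waiting period, which began when the final cure demand is issued on 2020-03-06) gives a deadline of 2020-05-07; completed 2020-04-05, before the deadline.
Step 5 — must wait 14 days from 2020-04-05 (when the termination notice is served), so not before 2020-04-19; done 2020-04-20 — permitted.
Step 6 — 14 and 32 days from 2020-04-20 (when the dispute is referred to mediation) are 2020-05-04 and 2020-05-22 respectively; 2020-05-15 falls inside that range.
Step 7 — 18 and 39 days from 2020-06-04 (end of the 20-day hold period, which began when the mediation statement is delivered on 2020-05-15) are 2020-06-22 and 2020-07-13 respectively; done 2020-06-25 — within the window.

None — every step was satisfied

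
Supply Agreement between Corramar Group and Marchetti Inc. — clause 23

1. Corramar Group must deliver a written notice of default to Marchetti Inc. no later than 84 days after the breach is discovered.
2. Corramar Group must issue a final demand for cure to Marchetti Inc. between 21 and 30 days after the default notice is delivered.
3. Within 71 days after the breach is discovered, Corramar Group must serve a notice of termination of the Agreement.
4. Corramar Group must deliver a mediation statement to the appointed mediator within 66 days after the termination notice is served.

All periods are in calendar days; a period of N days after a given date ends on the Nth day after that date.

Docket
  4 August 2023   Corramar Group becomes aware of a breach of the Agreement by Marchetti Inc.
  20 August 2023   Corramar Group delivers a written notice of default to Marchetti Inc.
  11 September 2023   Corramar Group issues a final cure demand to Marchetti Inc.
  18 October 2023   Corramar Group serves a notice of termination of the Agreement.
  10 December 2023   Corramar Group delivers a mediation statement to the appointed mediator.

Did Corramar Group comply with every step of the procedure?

No

Step 1 — counting 84 days from 4 August 2023 (when the breach is discovered) gives a deadline of 27 October 2023; completed 20 August 2023, before the deadline.
Step 2 — 21 and 30 days from 20 August 2023 (when the default notice is delivered) are 10 September 2023 and 19 September 2023 respectively; 11 September 2023 falls inside that range.
Step 3 — counting 71 days from 4 August 2023 (when the breach is discovered) gives a deadline of 14 October 2023; 18 October 2023 misses that deadline by 4 days.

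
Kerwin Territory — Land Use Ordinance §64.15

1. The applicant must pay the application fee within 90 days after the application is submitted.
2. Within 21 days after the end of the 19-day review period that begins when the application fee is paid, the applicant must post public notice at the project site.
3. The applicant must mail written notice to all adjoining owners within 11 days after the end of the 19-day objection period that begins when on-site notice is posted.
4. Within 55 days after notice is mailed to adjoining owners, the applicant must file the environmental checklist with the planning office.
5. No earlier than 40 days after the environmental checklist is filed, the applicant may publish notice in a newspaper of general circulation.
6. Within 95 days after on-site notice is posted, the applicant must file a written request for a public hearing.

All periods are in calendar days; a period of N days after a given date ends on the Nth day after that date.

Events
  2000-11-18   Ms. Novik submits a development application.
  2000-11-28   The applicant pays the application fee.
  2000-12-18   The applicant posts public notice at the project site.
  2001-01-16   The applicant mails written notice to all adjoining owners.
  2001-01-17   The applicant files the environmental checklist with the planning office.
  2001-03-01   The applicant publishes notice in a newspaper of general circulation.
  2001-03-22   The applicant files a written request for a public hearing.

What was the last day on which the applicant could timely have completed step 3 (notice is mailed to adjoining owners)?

On-site notice is posted on 2000-12-18; the 19-day objection period therefore ends 2001-01-06, and step 3 runs from that date. 11 days after 2001-01-06 is 2001-01-17.

2001-01-17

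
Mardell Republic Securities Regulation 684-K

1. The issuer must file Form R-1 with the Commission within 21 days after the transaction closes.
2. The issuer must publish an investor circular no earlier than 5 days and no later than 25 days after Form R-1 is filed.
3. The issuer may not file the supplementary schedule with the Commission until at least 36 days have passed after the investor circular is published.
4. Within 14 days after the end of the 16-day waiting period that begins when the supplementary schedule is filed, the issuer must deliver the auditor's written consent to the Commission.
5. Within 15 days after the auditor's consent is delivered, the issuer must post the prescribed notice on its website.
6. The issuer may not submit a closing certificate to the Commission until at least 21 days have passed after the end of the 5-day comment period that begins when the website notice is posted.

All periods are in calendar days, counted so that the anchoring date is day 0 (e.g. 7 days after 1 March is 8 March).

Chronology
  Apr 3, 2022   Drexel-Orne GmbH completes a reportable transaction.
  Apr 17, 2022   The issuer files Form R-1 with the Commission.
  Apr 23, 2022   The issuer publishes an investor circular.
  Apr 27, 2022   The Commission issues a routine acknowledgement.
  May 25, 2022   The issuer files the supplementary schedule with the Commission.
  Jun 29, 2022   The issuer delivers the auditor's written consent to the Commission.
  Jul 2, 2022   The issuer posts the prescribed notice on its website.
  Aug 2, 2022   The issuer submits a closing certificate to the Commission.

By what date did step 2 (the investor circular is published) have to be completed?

May 12, 2022

Step 2 runs from Apr 17, 2022, when Form R-1 is filed. The window is 5–25 days after Apr 17, 2022; it closes on May 12, 2022.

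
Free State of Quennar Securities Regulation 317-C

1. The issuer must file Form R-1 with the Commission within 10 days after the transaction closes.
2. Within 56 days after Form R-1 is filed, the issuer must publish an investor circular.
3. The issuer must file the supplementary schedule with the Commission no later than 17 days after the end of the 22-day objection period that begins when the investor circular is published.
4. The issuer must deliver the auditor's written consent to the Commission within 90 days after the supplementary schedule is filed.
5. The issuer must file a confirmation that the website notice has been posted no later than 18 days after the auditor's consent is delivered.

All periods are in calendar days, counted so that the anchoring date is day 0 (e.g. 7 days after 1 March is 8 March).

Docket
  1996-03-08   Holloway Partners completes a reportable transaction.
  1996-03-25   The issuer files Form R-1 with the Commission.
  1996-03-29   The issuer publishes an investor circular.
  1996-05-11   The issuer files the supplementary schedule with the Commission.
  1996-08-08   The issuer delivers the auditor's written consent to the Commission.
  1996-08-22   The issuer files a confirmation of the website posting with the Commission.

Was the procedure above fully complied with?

Step 1 — counting 10 days from 1996-03-08 (when the transaction closes) gives a deadline of 1996-03-18; done 1996-03-25 — 7 days late.

No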